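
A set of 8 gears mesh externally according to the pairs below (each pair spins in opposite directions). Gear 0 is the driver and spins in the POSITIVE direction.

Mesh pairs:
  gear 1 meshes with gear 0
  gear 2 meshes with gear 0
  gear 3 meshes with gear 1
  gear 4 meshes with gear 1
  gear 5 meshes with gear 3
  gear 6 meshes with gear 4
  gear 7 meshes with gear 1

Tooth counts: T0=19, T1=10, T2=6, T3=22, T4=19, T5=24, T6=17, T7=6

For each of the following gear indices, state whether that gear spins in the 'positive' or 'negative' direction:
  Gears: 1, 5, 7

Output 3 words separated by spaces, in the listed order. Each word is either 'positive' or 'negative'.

Answer: negative negative positive

Derivation:
Gear 0 (driver): positive (depth 0)
  gear 1: meshes with gear 0 -> depth 1 -> negative (opposite of gear 0)
  gear 2: meshes with gear 0 -> depth 1 -> negative (opposite of gear 0)
  gear 3: meshes with gear 1 -> depth 2 -> positive (opposite of gear 1)
  gear 4: meshes with gear 1 -> depth 2 -> positive (opposite of gear 1)
  gear 5: meshes with gear 3 -> depth 3 -> negative (opposite of gear 3)
  gear 6: meshes with gear 4 -> depth 3 -> negative (opposite of gear 4)
  gear 7: meshes with gear 1 -> depth 2 -> positive (opposite of gear 1)
Queried indices 1, 5, 7 -> negative, negative, positive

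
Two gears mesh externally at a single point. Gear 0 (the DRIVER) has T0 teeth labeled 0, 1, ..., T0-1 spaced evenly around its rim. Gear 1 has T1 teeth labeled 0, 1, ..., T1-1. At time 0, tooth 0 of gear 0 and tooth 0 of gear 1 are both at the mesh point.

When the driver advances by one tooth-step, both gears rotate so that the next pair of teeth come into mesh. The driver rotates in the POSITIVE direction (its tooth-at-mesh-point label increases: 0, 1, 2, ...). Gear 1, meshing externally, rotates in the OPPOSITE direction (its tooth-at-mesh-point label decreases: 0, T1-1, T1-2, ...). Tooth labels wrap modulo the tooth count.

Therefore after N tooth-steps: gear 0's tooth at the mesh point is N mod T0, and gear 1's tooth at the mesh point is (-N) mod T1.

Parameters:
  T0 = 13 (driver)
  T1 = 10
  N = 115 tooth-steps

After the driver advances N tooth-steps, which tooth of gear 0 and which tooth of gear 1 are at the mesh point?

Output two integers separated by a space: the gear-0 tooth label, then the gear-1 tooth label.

Answer: 11 5

Derivation:
Gear 0 (driver, T0=13): tooth at mesh = N mod T0
  115 = 8 * 13 + 11, so 115 mod 13 = 11
  gear 0 tooth = 11
Gear 1 (driven, T1=10): tooth at mesh = (-N) mod T1
  115 = 11 * 10 + 5, so 115 mod 10 = 5
  (-115) mod 10 = (-5) mod 10 = 10 - 5 = 5
Mesh after 115 steps: gear-0 tooth 11 meets gear-1 tooth 5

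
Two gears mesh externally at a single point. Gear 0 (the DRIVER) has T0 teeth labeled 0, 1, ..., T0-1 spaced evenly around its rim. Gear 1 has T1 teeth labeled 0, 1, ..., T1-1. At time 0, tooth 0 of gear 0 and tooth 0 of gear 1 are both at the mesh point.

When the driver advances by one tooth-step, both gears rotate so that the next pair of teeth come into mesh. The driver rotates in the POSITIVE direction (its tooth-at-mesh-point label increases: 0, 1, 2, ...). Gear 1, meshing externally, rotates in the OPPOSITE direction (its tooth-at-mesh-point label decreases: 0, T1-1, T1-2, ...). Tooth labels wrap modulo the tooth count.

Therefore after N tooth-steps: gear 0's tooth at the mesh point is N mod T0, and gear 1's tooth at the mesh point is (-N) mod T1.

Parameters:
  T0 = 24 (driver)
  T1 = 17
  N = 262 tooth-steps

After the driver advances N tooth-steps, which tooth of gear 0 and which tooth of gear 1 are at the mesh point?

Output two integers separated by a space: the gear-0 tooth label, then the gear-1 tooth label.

Answer: 22 10

Derivation:
Gear 0 (driver, T0=24): tooth at mesh = N mod T0
  262 = 10 * 24 + 22, so 262 mod 24 = 22
  gear 0 tooth = 22
Gear 1 (driven, T1=17): tooth at mesh = (-N) mod T1
  262 = 15 * 17 + 7, so 262 mod 17 = 7
  (-262) mod 17 = (-7) mod 17 = 17 - 7 = 10
Mesh after 262 steps: gear-0 tooth 22 meets gear-1 tooth 10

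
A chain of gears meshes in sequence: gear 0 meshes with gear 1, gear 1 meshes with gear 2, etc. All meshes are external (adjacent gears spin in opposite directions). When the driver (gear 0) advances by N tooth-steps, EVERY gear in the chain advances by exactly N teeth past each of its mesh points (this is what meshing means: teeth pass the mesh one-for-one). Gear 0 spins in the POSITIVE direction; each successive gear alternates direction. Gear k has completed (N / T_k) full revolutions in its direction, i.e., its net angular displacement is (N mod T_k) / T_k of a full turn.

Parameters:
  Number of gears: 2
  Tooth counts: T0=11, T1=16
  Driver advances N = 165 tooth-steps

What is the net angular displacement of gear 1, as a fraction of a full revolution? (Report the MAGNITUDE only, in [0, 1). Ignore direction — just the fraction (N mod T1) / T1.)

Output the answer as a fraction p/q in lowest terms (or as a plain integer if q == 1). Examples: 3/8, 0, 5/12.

Answer: 5/16

Derivation:
Chain of 2 gears, tooth counts: [11, 16]
  gear 0: T0=11, direction=positive, advance = 165 mod 11 = 0 teeth = 0/11 turn
  gear 1: T1=16, direction=negative, advance = 165 mod 16 = 5 teeth = 5/16 turn
Gear 1: 165 mod 16 = 5
Fraction = 5 / 16 = 5/16 (gcd(5,16)=1) = 5/16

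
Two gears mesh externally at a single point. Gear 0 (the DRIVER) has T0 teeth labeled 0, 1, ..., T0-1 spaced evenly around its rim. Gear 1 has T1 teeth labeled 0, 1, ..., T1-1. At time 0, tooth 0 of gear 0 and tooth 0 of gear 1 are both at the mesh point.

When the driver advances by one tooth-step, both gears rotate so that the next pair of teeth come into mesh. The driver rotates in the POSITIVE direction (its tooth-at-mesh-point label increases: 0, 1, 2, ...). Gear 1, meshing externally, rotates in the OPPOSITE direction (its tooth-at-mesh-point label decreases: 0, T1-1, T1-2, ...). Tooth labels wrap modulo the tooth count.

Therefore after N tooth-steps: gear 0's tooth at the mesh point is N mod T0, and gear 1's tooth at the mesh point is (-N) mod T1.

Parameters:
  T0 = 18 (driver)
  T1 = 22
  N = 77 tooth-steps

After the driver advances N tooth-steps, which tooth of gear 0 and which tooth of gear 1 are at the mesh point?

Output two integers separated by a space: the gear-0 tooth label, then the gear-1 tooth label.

Answer: 5 11

Derivation:
Gear 0 (driver, T0=18): tooth at mesh = N mod T0
  77 = 4 * 18 + 5, so 77 mod 18 = 5
  gear 0 tooth = 5
Gear 1 (driven, T1=22): tooth at mesh = (-N) mod T1
  77 = 3 * 22 + 11, so 77 mod 22 = 11
  (-77) mod 22 = (-11) mod 22 = 22 - 11 = 11
Mesh after 77 steps: gear-0 tooth 5 meets gear-1 tooth 11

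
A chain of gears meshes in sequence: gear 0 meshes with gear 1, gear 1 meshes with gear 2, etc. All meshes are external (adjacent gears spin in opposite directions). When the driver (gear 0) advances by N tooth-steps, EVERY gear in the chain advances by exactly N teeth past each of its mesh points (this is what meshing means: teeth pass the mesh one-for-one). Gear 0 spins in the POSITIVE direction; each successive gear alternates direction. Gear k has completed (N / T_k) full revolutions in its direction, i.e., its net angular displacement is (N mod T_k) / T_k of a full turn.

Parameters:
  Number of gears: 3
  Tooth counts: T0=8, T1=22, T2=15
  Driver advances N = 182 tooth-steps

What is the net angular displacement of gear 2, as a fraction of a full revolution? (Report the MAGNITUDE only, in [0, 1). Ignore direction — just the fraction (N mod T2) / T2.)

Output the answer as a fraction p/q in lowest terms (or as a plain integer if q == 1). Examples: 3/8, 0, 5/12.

Chain of 3 gears, tooth counts: [8, 22, 15]
  gear 0: T0=8, direction=positive, advance = 182 mod 8 = 6 teeth = 6/8 turn
  gear 1: T1=22, direction=negative, advance = 182 mod 22 = 6 teeth = 6/22 turn
  gear 2: T2=15, direction=positive, advance = 182 mod 15 = 2 teeth = 2/15 turn
Gear 2: 182 mod 15 = 2
Fraction = 2 / 15 = 2/15 (gcd(2,15)=1) = 2/15

Answer: 2/15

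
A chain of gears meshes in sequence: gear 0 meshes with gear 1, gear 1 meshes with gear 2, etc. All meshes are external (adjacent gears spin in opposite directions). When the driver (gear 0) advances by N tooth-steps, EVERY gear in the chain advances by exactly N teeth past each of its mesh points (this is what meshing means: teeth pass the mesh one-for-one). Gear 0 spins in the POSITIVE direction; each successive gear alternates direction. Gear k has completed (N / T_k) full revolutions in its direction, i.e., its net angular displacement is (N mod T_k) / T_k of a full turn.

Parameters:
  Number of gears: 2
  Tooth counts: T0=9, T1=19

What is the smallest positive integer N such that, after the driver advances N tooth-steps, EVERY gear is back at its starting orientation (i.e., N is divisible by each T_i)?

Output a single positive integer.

Gear k returns to start when N is a multiple of T_k.
All gears at start simultaneously when N is a common multiple of [9, 19]; the smallest such N is lcm(9, 19).
Start: lcm = T0 = 9
Fold in T1=19: gcd(9, 19) = 1; lcm(9, 19) = 9 * 19 / 1 = 171 / 1 = 171
Full cycle length = 171

Answer: 171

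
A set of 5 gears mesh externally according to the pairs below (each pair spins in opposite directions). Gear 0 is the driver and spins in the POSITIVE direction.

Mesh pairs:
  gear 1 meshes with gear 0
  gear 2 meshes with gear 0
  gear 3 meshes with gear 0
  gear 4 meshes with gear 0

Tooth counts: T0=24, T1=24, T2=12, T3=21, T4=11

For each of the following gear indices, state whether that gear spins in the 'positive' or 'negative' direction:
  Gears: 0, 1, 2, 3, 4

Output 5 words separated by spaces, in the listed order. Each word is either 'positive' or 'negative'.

Answer: positive negative negative negative negative

Derivation:
Gear 0 (driver): positive (depth 0)
  gear 1: meshes with gear 0 -> depth 1 -> negative (opposite of gear 0)
  gear 2: meshes with gear 0 -> depth 1 -> negative (opposite of gear 0)
  gear 3: meshes with gear 0 -> depth 1 -> negative (opposite of gear 0)
  gear 4: meshes with gear 0 -> depth 1 -> negative (opposite of gear 0)
Queried indices 0, 1, 2, 3, 4 -> positive, negative, negative, negative, negative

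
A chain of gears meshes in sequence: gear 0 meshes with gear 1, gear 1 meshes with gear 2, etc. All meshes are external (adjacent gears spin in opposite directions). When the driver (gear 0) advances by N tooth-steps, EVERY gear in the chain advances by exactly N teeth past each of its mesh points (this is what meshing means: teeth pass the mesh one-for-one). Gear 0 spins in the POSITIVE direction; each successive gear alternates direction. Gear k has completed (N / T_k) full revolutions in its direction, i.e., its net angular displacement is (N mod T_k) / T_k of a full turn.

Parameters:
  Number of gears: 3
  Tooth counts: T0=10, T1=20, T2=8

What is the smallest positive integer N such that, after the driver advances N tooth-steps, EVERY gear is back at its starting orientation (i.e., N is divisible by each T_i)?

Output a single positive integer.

Answer: 40

Derivation:
Gear k returns to start when N is a multiple of T_k.
All gears at start simultaneously when N is a common multiple of [10, 20, 8]; the smallest such N is lcm(10, 20, 8).
Start: lcm = T0 = 10
Fold in T1=20: gcd(10, 20) = 10; lcm(10, 20) = 10 * 20 / 10 = 200 / 10 = 20
Fold in T2=8: gcd(20, 8) = 4; lcm(20, 8) = 20 * 8 / 4 = 160 / 4 = 40
Full cycle length = 40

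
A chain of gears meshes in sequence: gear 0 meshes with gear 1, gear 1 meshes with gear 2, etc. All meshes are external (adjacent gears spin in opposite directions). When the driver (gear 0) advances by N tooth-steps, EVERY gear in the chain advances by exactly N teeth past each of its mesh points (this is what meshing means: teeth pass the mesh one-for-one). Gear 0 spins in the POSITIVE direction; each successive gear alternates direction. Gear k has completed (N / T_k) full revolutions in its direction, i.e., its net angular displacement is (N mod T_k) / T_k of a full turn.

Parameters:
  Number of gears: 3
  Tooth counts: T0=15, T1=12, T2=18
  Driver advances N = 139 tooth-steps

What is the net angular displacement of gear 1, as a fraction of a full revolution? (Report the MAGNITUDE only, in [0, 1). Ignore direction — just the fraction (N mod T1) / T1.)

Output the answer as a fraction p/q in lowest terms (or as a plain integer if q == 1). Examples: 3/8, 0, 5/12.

Answer: 7/12

Derivation:
Chain of 3 gears, tooth counts: [15, 12, 18]
  gear 0: T0=15, direction=positive, advance = 139 mod 15 = 4 teeth = 4/15 turn
  gear 1: T1=12, direction=negative, advance = 139 mod 12 = 7 teeth = 7/12 turn
  gear 2: T2=18, direction=positive, advance = 139 mod 18 = 13 teeth = 13/18 turn
Gear 1: 139 mod 12 = 7
Fraction = 7 / 12 = 7/12 (gcd(7,12)=1) = 7/12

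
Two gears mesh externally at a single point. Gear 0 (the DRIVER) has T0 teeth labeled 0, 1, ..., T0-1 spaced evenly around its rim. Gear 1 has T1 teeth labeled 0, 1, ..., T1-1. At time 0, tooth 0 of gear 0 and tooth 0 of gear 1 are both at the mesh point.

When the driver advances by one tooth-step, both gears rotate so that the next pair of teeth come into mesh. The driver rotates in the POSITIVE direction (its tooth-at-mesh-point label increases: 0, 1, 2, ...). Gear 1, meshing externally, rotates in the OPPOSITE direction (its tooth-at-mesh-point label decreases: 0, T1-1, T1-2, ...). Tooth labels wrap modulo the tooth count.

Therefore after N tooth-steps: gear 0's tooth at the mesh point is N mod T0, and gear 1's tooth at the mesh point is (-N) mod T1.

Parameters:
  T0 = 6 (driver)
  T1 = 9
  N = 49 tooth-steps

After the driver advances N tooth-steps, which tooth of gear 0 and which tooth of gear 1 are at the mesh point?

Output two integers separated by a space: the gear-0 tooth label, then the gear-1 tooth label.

Answer: 1 5

Derivation:
Gear 0 (driver, T0=6): tooth at mesh = N mod T0
  49 = 8 * 6 + 1, so 49 mod 6 = 1
  gear 0 tooth = 1
Gear 1 (driven, T1=9): tooth at mesh = (-N) mod T1
  49 = 5 * 9 + 4, so 49 mod 9 = 4
  (-49) mod 9 = (-4) mod 9 = 9 - 4 = 5
Mesh after 49 steps: gear-0 tooth 1 meets gear-1 tooth 5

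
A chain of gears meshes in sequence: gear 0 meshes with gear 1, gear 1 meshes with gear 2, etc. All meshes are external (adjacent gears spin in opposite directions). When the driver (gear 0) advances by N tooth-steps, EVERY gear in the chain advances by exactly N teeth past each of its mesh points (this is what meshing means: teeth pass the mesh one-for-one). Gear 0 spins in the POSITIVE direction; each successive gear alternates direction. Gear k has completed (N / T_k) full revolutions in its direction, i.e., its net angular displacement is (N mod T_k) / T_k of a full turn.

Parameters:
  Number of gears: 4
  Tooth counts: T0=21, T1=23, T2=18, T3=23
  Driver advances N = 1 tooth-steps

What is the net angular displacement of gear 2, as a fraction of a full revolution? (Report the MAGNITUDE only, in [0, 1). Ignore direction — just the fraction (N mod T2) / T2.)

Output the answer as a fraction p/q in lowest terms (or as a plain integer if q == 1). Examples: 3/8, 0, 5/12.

Answer: 1/18

Derivation:
Chain of 4 gears, tooth counts: [21, 23, 18, 23]
  gear 0: T0=21, direction=positive, advance = 1 mod 21 = 1 teeth = 1/21 turn
  gear 1: T1=23, direction=negative, advance = 1 mod 23 = 1 teeth = 1/23 turn
  gear 2: T2=18, direction=positive, advance = 1 mod 18 = 1 teeth = 1/18 turn
  gear 3: T3=23, direction=negative, advance = 1 mod 23 = 1 teeth = 1/23 turn
Gear 2: 1 mod 18 = 1
Fraction = 1 / 18 = 1/18 (gcd(1,18)=1) = 1/18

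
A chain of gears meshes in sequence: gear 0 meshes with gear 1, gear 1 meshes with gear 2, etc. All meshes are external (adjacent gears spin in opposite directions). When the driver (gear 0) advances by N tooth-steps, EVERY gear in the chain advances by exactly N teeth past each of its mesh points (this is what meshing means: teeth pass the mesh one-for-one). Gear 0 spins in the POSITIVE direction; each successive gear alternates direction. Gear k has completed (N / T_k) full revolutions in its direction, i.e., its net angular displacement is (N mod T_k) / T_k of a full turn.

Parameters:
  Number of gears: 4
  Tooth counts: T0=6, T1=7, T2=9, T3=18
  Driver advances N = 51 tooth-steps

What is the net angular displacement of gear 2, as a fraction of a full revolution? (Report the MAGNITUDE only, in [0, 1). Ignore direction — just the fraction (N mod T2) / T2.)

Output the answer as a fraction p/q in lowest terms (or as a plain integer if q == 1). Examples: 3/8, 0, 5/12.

Chain of 4 gears, tooth counts: [6, 7, 9, 18]
  gear 0: T0=6, direction=positive, advance = 51 mod 6 = 3 teeth = 3/6 turn
  gear 1: T1=7, direction=negative, advance = 51 mod 7 = 2 teeth = 2/7 turn
  gear 2: T2=9, direction=positive, advance = 51 mod 9 = 6 teeth = 6/9 turn
  gear 3: T3=18, direction=negative, advance = 51 mod 18 = 15 teeth = 15/18 turn
Gear 2: 51 mod 9 = 6
Fraction = 6 / 9 = 2/3 (gcd(6,9)=3) = 2/3

Answer: 2/3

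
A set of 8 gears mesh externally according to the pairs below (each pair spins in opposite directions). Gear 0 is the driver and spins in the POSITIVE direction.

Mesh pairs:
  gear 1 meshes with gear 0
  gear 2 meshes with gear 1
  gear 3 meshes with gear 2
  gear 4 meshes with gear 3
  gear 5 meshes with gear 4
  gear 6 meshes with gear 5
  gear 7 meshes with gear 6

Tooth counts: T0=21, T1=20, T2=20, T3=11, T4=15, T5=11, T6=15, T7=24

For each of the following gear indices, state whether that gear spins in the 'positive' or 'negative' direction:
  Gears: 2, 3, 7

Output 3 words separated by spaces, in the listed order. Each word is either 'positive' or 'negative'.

Answer: positive negative negative

Derivation:
Gear 0 (driver): positive (depth 0)
  gear 1: meshes with gear 0 -> depth 1 -> negative (opposite of gear 0)
  gear 2: meshes with gear 1 -> depth 2 -> positive (opposite of gear 1)
  gear 3: meshes with gear 2 -> depth 3 -> negative (opposite of gear 2)
  gear 4: meshes with gear 3 -> depth 4 -> positive (opposite of gear 3)
  gear 5: meshes with gear 4 -> depth 5 -> negative (opposite of gear 4)
  gear 6: meshes with gear 5 -> depth 6 -> positive (opposite of gear 5)
  gear 7: meshes with gear 6 -> depth 7 -> negative (opposite of gear 6)
Queried indices 2, 3, 7 -> positive, negative, negative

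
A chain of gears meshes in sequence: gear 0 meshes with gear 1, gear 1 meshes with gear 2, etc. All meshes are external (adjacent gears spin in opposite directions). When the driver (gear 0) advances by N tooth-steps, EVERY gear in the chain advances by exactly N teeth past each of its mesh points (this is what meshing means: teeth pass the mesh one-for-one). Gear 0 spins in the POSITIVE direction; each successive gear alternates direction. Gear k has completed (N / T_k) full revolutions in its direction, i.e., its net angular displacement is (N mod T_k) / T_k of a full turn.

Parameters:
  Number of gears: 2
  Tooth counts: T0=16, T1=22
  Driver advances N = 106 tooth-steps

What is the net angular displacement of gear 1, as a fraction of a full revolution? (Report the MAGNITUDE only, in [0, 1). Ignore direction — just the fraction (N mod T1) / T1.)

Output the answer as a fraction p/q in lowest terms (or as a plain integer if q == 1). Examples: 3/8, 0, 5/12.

Answer: 9/11

Derivation:
Chain of 2 gears, tooth counts: [16, 22]
  gear 0: T0=16, direction=positive, advance = 106 mod 16 = 10 teeth = 10/16 turn
  gear 1: T1=22, direction=negative, advance = 106 mod 22 = 18 teeth = 18/22 turn
Gear 1: 106 mod 22 = 18
Fraction = 18 / 22 = 9/11 (gcd(18,22)=2) = 9/11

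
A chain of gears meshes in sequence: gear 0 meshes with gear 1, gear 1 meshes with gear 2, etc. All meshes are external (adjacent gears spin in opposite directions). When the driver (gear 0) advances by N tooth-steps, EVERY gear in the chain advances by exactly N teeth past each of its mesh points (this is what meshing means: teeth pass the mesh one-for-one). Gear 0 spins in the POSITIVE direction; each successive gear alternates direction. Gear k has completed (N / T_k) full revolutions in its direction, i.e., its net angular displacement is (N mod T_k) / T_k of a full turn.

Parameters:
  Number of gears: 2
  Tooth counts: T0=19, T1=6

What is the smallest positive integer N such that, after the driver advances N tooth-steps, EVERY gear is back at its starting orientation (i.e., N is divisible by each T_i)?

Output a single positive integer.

Gear k returns to start when N is a multiple of T_k.
All gears at start simultaneously when N is a common multiple of [19, 6]; the smallest such N is lcm(19, 6).
Start: lcm = T0 = 19
Fold in T1=6: gcd(19, 6) = 1; lcm(19, 6) = 19 * 6 / 1 = 114 / 1 = 114
Full cycle length = 114

Answer: 114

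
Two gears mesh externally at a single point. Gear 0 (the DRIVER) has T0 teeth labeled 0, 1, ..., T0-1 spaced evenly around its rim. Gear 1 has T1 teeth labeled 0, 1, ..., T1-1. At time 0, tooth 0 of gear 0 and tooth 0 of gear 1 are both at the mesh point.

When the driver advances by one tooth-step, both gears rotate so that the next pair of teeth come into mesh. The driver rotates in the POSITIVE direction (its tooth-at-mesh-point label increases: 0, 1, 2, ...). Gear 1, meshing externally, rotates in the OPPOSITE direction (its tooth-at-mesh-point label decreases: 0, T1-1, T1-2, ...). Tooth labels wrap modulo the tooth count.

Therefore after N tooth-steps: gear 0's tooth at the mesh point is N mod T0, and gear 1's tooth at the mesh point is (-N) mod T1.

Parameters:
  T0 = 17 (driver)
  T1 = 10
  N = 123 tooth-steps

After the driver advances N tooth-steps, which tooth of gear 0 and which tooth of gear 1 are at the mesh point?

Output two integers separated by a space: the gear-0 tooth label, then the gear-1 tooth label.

Answer: 4 7

Derivation:
Gear 0 (driver, T0=17): tooth at mesh = N mod T0
  123 = 7 * 17 + 4, so 123 mod 17 = 4
  gear 0 tooth = 4
Gear 1 (driven, T1=10): tooth at mesh = (-N) mod T1
  123 = 12 * 10 + 3, so 123 mod 10 = 3
  (-123) mod 10 = (-3) mod 10 = 10 - 3 = 7
Mesh after 123 steps: gear-0 tooth 4 meets gear-1 tooth 7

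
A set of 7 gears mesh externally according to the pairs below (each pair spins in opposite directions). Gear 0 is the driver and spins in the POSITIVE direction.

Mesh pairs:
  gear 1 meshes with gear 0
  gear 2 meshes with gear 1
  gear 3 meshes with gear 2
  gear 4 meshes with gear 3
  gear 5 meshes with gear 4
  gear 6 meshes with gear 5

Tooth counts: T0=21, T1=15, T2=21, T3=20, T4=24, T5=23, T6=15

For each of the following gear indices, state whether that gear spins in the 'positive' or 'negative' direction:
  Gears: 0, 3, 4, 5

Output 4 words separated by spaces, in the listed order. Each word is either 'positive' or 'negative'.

Gear 0 (driver): positive (depth 0)
  gear 1: meshes with gear 0 -> depth 1 -> negative (opposite of gear 0)
  gear 2: meshes with gear 1 -> depth 2 -> positive (opposite of gear 1)
  gear 3: meshes with gear 2 -> depth 3 -> negative (opposite of gear 2)
  gear 4: meshes with gear 3 -> depth 4 -> positive (opposite of gear 3)
  gear 5: meshes with gear 4 -> depth 5 -> negative (opposite of gear 4)
  gear 6: meshes with gear 5 -> depth 6 -> positive (opposite of gear 5)
Queried indices 0, 3, 4, 5 -> positive, negative, positive, negative

Answer: positive negative positive negative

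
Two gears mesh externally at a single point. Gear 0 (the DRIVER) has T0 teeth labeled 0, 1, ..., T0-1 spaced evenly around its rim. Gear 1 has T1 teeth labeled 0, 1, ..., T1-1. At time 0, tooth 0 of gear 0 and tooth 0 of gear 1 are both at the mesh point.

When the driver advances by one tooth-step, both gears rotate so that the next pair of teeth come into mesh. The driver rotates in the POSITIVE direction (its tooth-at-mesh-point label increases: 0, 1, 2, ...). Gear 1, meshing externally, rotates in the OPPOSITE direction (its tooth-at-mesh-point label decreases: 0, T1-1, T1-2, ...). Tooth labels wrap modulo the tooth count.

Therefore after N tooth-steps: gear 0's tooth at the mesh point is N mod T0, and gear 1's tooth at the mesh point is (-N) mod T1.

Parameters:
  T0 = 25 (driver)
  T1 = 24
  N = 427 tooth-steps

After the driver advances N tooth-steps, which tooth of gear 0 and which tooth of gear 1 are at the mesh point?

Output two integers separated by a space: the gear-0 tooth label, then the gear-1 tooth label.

Gear 0 (driver, T0=25): tooth at mesh = N mod T0
  427 = 17 * 25 + 2, so 427 mod 25 = 2
  gear 0 tooth = 2
Gear 1 (driven, T1=24): tooth at mesh = (-N) mod T1
  427 = 17 * 24 + 19, so 427 mod 24 = 19
  (-427) mod 24 = (-19) mod 24 = 24 - 19 = 5
Mesh after 427 steps: gear-0 tooth 2 meets gear-1 tooth 5

Answer: 2 5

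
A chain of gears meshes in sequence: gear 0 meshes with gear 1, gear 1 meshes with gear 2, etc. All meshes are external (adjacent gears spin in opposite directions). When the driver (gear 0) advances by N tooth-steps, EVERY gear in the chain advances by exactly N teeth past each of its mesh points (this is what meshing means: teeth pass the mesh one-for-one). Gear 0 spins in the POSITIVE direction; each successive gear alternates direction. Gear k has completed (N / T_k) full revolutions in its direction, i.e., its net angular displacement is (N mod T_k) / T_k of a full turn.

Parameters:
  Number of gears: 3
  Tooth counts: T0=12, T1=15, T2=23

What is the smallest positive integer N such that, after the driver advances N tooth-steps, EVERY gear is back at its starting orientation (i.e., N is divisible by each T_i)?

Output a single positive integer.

Gear k returns to start when N is a multiple of T_k.
All gears at start simultaneously when N is a common multiple of [12, 15, 23]; the smallest such N is lcm(12, 15, 23).
Start: lcm = T0 = 12
Fold in T1=15: gcd(12, 15) = 3; lcm(12, 15) = 12 * 15 / 3 = 180 / 3 = 60
Fold in T2=23: gcd(60, 23) = 1; lcm(60, 23) = 60 * 23 / 1 = 1380 / 1 = 1380
Full cycle length = 1380

Answer: 1380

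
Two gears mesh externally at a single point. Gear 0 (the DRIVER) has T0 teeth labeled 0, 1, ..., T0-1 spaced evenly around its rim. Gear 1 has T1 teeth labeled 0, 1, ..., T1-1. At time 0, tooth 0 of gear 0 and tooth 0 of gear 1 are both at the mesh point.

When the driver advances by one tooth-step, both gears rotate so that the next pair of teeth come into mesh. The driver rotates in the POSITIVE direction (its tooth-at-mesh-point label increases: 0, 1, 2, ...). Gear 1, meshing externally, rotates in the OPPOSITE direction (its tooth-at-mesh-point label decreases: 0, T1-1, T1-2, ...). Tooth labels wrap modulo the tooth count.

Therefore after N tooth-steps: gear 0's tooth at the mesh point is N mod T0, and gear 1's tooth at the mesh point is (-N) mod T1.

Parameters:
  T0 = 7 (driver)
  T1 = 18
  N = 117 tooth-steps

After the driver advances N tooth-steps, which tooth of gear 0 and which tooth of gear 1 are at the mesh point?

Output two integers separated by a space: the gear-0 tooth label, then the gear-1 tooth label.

Gear 0 (driver, T0=7): tooth at mesh = N mod T0
  117 = 16 * 7 + 5, so 117 mod 7 = 5
  gear 0 tooth = 5
Gear 1 (driven, T1=18): tooth at mesh = (-N) mod T1
  117 = 6 * 18 + 9, so 117 mod 18 = 9
  (-117) mod 18 = (-9) mod 18 = 18 - 9 = 9
Mesh after 117 steps: gear-0 tooth 5 meets gear-1 tooth 9

Answer: 5 9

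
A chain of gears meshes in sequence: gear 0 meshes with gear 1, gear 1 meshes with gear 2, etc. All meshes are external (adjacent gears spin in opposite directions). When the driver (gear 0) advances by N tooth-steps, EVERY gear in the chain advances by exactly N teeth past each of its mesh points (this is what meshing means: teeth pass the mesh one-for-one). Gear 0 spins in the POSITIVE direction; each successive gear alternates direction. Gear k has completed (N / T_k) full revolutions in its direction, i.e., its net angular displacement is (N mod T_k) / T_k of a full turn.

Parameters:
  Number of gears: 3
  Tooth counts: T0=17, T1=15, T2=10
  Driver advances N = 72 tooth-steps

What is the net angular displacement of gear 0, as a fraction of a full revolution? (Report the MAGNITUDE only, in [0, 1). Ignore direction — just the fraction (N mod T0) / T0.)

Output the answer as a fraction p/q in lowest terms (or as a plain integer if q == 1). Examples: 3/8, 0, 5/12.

Chain of 3 gears, tooth counts: [17, 15, 10]
  gear 0: T0=17, direction=positive, advance = 72 mod 17 = 4 teeth = 4/17 turn
  gear 1: T1=15, direction=negative, advance = 72 mod 15 = 12 teeth = 12/15 turn
  gear 2: T2=10, direction=positive, advance = 72 mod 10 = 2 teeth = 2/10 turn
Gear 0: 72 mod 17 = 4
Fraction = 4 / 17 = 4/17 (gcd(4,17)=1) = 4/17

Answer: 4/17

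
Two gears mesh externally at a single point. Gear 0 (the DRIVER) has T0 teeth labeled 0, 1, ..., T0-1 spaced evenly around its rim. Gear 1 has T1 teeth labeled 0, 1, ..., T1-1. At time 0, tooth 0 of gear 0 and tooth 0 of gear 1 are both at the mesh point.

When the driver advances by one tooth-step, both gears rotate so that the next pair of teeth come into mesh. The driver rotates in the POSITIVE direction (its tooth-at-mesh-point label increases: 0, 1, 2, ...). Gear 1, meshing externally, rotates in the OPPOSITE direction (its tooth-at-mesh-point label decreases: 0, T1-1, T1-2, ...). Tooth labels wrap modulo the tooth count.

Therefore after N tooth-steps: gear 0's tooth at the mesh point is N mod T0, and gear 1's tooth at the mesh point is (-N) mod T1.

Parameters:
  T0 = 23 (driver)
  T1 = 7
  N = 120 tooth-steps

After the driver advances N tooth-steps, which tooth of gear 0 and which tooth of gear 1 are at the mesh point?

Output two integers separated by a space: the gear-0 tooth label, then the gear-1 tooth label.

Gear 0 (driver, T0=23): tooth at mesh = N mod T0
  120 = 5 * 23 + 5, so 120 mod 23 = 5
  gear 0 tooth = 5
Gear 1 (driven, T1=7): tooth at mesh = (-N) mod T1
  120 = 17 * 7 + 1, so 120 mod 7 = 1
  (-120) mod 7 = (-1) mod 7 = 7 - 1 = 6
Mesh after 120 steps: gear-0 tooth 5 meets gear-1 tooth 6

Answer: 5 6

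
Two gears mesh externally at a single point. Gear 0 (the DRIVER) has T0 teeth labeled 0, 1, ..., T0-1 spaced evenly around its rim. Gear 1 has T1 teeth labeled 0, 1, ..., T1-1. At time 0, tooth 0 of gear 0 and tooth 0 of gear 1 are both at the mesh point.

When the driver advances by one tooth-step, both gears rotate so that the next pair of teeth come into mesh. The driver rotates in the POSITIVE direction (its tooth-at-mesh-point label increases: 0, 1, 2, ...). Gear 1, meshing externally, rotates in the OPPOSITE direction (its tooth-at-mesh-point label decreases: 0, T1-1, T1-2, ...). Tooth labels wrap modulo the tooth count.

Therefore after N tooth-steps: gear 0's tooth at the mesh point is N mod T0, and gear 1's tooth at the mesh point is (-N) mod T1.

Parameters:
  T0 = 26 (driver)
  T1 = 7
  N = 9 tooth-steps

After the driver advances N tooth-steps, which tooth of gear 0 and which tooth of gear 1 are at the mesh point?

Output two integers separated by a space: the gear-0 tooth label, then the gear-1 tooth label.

Gear 0 (driver, T0=26): tooth at mesh = N mod T0
  9 = 0 * 26 + 9, so 9 mod 26 = 9
  gear 0 tooth = 9
Gear 1 (driven, T1=7): tooth at mesh = (-N) mod T1
  9 = 1 * 7 + 2, so 9 mod 7 = 2
  (-9) mod 7 = (-2) mod 7 = 7 - 2 = 5
Mesh after 9 steps: gear-0 tooth 9 meets gear-1 tooth 5

Answer: 9 5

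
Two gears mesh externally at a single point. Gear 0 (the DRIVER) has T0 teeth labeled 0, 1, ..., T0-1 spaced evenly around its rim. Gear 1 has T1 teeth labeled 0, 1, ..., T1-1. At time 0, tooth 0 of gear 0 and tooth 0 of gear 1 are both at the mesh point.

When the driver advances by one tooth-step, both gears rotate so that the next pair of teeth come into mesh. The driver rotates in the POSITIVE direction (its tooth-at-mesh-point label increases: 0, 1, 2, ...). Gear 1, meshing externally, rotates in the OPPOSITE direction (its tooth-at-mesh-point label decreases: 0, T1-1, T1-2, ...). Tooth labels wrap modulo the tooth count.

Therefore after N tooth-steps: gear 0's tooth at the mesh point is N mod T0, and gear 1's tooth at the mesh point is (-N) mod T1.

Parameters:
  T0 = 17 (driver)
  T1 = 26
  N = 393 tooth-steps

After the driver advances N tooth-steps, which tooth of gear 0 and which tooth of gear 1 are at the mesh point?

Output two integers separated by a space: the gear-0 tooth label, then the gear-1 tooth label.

Answer: 2 23

Derivation:
Gear 0 (driver, T0=17): tooth at mesh = N mod T0
  393 = 23 * 17 + 2, so 393 mod 17 = 2
  gear 0 tooth = 2
Gear 1 (driven, T1=26): tooth at mesh = (-N) mod T1
  393 = 15 * 26 + 3, so 393 mod 26 = 3
  (-393) mod 26 = (-3) mod 26 = 26 - 3 = 23
Mesh after 393 steps: gear-0 tooth 2 meets gear-1 tooth 23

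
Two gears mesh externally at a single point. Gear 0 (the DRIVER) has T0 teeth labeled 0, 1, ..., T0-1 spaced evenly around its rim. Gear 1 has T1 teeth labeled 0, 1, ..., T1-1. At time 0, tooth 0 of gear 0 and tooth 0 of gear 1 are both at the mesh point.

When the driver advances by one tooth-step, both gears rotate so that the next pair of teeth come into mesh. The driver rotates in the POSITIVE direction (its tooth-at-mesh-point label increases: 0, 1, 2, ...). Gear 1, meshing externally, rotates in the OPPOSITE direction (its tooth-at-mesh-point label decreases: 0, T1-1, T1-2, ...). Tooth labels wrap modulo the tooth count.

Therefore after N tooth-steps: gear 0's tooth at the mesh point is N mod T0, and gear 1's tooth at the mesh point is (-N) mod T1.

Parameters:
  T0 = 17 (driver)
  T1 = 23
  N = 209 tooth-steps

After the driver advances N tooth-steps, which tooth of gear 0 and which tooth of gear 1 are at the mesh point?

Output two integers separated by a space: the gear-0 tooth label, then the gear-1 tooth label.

Gear 0 (driver, T0=17): tooth at mesh = N mod T0
  209 = 12 * 17 + 5, so 209 mod 17 = 5
  gear 0 tooth = 5
Gear 1 (driven, T1=23): tooth at mesh = (-N) mod T1
  209 = 9 * 23 + 2, so 209 mod 23 = 2
  (-209) mod 23 = (-2) mod 23 = 23 - 2 = 21
Mesh after 209 steps: gear-0 tooth 5 meets gear-1 tooth 21

Answer: 5 21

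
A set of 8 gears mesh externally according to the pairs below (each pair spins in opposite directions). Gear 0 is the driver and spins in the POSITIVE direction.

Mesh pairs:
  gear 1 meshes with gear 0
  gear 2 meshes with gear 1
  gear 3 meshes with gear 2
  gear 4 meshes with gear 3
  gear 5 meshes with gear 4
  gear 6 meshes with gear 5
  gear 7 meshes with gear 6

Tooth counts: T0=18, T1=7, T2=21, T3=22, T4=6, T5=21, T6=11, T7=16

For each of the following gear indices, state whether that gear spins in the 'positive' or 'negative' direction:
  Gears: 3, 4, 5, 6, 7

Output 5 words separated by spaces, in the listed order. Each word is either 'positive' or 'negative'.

Answer: negative positive negative positive negative

Derivation:
Gear 0 (driver): positive (depth 0)
  gear 1: meshes with gear 0 -> depth 1 -> negative (opposite of gear 0)
  gear 2: meshes with gear 1 -> depth 2 -> positive (opposite of gear 1)
  gear 3: meshes with gear 2 -> depth 3 -> negative (opposite of gear 2)
  gear 4: meshes with gear 3 -> depth 4 -> positive (opposite of gear 3)
  gear 5: meshes with gear 4 -> depth 5 -> negative (opposite of gear 4)
  gear 6: meshes with gear 5 -> depth 6 -> positive (opposite of gear 5)
  gear 7: meshes with gear 6 -> depth 7 -> negative (opposite of gear 6)
Queried indices 3, 4, 5, 6, 7 -> negative, positive, negative, positive, negative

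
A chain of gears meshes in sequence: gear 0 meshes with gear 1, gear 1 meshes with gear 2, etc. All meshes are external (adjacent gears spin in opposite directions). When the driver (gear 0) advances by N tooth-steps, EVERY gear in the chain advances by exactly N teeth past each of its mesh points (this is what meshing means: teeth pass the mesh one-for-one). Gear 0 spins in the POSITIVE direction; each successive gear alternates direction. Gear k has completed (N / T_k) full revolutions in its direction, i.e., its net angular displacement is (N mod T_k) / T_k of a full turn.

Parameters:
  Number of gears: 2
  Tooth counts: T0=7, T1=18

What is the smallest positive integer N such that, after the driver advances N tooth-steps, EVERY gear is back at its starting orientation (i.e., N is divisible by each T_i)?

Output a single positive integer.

Answer: 126

Derivation:
Gear k returns to start when N is a multiple of T_k.
All gears at start simultaneously when N is a common multiple of [7, 18]; the smallest such N is lcm(7, 18).
Start: lcm = T0 = 7
Fold in T1=18: gcd(7, 18) = 1; lcm(7, 18) = 7 * 18 / 1 = 126 / 1 = 126
Full cycle length = 126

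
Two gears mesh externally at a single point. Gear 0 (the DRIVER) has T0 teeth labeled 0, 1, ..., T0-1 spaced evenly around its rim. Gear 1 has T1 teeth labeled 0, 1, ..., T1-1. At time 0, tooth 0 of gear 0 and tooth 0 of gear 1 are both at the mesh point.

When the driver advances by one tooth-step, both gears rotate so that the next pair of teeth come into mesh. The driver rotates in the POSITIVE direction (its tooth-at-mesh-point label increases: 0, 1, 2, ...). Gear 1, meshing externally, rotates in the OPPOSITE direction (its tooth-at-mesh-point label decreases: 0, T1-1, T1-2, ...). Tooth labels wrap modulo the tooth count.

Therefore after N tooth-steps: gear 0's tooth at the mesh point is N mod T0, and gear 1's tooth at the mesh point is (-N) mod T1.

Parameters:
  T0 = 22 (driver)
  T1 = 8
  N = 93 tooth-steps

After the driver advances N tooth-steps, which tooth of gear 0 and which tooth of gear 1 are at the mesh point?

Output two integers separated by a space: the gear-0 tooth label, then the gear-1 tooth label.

Gear 0 (driver, T0=22): tooth at mesh = N mod T0
  93 = 4 * 22 + 5, so 93 mod 22 = 5
  gear 0 tooth = 5
Gear 1 (driven, T1=8): tooth at mesh = (-N) mod T1
  93 = 11 * 8 + 5, so 93 mod 8 = 5
  (-93) mod 8 = (-5) mod 8 = 8 - 5 = 3
Mesh after 93 steps: gear-0 tooth 5 meets gear-1 tooth 3

Answer: 5 3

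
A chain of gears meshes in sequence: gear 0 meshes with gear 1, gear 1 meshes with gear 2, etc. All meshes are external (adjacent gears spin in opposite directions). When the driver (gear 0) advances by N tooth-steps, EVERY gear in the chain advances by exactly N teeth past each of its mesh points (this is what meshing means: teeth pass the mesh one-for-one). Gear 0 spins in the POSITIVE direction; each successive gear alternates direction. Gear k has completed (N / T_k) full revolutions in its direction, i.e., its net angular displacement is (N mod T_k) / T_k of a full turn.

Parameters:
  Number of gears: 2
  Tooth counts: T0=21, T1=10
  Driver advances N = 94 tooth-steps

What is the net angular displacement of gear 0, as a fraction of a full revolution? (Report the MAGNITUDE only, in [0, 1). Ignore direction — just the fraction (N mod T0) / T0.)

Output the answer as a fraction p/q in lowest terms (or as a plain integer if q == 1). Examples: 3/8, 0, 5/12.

Chain of 2 gears, tooth counts: [21, 10]
  gear 0: T0=21, direction=positive, advance = 94 mod 21 = 10 teeth = 10/21 turn
  gear 1: T1=10, direction=negative, advance = 94 mod 10 = 4 teeth = 4/10 turn
Gear 0: 94 mod 21 = 10
Fraction = 10 / 21 = 10/21 (gcd(10,21)=1) = 10/21

Answer: 10/21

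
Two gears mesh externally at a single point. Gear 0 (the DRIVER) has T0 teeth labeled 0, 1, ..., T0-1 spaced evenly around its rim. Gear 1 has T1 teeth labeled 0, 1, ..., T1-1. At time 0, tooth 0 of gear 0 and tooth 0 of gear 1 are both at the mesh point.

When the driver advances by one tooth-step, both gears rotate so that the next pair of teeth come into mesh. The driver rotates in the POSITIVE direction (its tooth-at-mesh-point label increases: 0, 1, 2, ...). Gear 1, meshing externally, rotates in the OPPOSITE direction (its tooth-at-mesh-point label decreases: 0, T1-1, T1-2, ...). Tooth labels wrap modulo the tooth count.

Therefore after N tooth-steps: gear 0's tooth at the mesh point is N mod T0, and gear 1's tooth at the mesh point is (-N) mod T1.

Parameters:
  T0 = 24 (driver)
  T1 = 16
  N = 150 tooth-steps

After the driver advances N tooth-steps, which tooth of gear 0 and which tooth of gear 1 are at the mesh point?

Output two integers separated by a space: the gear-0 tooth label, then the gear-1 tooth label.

Answer: 6 10

Derivation:
Gear 0 (driver, T0=24): tooth at mesh = N mod T0
  150 = 6 * 24 + 6, so 150 mod 24 = 6
  gear 0 tooth = 6
Gear 1 (driven, T1=16): tooth at mesh = (-N) mod T1
  150 = 9 * 16 + 6, so 150 mod 16 = 6
  (-150) mod 16 = (-6) mod 16 = 16 - 6 = 10
Mesh after 150 steps: gear-0 tooth 6 meets gear-1 tooth 10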